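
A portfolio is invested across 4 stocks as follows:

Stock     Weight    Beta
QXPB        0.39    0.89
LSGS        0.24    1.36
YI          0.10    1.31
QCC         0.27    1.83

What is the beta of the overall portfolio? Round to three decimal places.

1.299

β_P = Σ w_i β_i = 0.39×0.89 + 0.24×1.36 + 0.10×1.31 + 0.27×1.83 = 1.2986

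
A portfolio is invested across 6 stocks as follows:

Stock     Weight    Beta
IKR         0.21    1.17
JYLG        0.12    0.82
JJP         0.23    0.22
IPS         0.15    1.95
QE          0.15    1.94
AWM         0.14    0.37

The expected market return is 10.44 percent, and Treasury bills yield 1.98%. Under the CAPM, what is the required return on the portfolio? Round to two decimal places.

10.69%

β_P = Σ w_i β_i = 0.21×1.17 + 0.12×0.82 + 0.23×0.22 + 0.15×1.95 + 0.15×1.94 + 0.14×0.37 = 1.0300
MRP = 10.44% − 1.98% = 8.46%
E(R_P) = R_f + β_P × MRP = 1.98% + 1.0300 × 8.46% = 10.69%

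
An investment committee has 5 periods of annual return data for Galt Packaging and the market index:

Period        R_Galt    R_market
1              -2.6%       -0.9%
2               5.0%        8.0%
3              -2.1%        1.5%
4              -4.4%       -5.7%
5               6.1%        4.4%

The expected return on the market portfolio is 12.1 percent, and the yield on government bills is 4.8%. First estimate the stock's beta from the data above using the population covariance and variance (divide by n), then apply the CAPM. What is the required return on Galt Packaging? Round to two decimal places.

10.75%

Mean R_i = (-2.6 + 5.0 − 2.1 − 4.4 + 6.1) / 5 = 0.4000%
Mean R_m = (-0.9 + 8.0 + 1.5 − 5.7 + 4.4) / 5 = 1.4600%
Σ(R_i − R̄_i)(R_m − R̄_m) = 88.1900  ⇒  Cov = 88.1900 / 5 = 17.6380
Σ(R_m − R̄_m)² = 108.2520  ⇒  Var(R_m) = 108.2520 / 5 = 21.6504
β = Cov / Var(R_m) = 17.6380 / 21.6504 = 0.8147
MRP = 12.1% − 4.8% = 7.30%
E(R) = R_f + β × MRP = 4.8% + 0.8147 × 7.3% = 10.75%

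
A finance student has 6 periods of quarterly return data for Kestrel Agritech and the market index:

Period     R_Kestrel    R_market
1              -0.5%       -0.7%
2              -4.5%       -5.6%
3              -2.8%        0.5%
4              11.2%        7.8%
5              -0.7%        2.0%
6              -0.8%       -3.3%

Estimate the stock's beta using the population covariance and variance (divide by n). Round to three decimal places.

1.044

Mean R_i = (-0.5 − 4.5 − 2.8 + 11.2 − 0.7 − 0.8) / 6 = 0.3167%
Mean R_m = (-0.7 − 5.6 + 0.5 + 7.8 + 2.0 − 3.3) / 6 = 0.1167%
Σ(R_i − R̄_i)(R_m − R̄_m) = 112.5283  ⇒  Cov = 112.5283 / 6 = 18.7547
Σ(R_m − R̄_m)² = 107.7483  ⇒  Var(R_m) = 107.7483 / 6 = 17.9581
β = Cov / Var(R_m) = 18.7547 / 17.9581 = 1.0444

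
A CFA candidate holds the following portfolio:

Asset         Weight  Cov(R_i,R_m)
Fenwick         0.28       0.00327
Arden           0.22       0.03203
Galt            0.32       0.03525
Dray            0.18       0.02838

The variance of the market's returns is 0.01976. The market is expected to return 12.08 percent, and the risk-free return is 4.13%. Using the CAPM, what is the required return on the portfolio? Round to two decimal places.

13.93%

β_Fenwick = 0.00327 / 0.01976 = 0.1655
β_Arden = 0.03203 / 0.01976 = 1.6210
β_Galt = 0.03525 / 0.01976 = 1.7839
β_Dray = 0.02838 / 0.01976 = 1.4362
β_P = Σ w_i β_i = 0.28×0.1655 + 0.22×1.6210 + 0.32×1.7839 + 0.18×1.4362 = 1.2323
MRP = 12.08% − 4.13% = 7.95%
E(R_P) = R_f + β_P × MRP = 4.13% + 1.2323 × 7.95% = 13.93%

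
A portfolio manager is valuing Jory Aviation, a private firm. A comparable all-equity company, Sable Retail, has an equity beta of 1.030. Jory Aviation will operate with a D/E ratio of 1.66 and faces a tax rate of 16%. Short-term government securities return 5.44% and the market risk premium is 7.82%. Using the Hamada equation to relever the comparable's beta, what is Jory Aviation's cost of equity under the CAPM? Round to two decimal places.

24.73%

β_L = β_U × [1 + (1 − t)(D/E)] = 1.030 × [1 + (1 − 0.16) × 1.66]
    = 1.030 × [1 + 0.84 × 1.66] = 1.030 × 2.3944 = 2.4662
E(R) = R_f + β_L × MRP = 5.44% + 2.4662 × 7.82% = 24.73%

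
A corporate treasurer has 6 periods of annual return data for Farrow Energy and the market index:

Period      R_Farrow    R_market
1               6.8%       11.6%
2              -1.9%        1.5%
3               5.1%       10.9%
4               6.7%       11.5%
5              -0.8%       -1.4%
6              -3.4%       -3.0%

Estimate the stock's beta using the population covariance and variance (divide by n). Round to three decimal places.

0.653

Mean R_i = (6.8 − 1.9 + 5.1 + 6.7 − 0.8 − 3.4) / 6 = 2.0833%
Mean R_m = (11.6 + 1.5 + 10.9 + 11.5 − 1.4 − 3.0) / 6 = 5.1833%
Σ(R_i − R̄_i)(R_m − R̄_m) = 155.1983  ⇒  Cov = 155.1983 / 6 = 25.8664
Σ(R_m − R̄_m)² = 237.6283  ⇒  Var(R_m) = 237.6283 / 6 = 39.6047
β = Cov / Var(R_m) = 25.8664 / 39.6047 = 0.6531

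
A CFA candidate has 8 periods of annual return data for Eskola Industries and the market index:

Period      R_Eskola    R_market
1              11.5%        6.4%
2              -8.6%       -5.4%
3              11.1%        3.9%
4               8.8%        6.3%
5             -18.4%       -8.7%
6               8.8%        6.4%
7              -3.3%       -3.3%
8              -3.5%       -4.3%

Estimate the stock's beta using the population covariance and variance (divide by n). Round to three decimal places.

Mean R_i = (11.5 − 8.6 + 11.1 + 8.8 − 18.4 + 8.8 − 3.3 − 3.5) / 8 = 0.8000%
Mean R_m = (6.4 − 5.4 + 3.9 + 6.3 − 8.7 + 6.4 − 3.3 − 4.3) / 8 = 0.1625%
Σ(R_i − R̄_i)(R_m − R̄_m) = 460.0700  ⇒  Cov = 460.0700 / 8 = 57.5088
Σ(R_m − R̄_m)² = 270.8388  ⇒  Var(R_m) = 270.8388 / 8 = 33.8549
β = Cov / Var(R_m) = 57.5088 / 33.8549 = 1.6987

1.699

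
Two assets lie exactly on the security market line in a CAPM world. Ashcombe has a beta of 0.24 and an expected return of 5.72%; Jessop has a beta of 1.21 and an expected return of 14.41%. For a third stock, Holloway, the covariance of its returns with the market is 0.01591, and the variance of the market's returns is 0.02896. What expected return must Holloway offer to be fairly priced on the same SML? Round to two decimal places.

8.49%

MRP = (14.41% − 5.72%) / (1.21 − 0.24) = 8.9588%
R_f = 5.72% − 0.24 × 8.9588% = 3.5699%
β_Holloway = Cov / Var(R_m) = 0.01591 / 0.02896 = 0.5494
E(R_Holloway) = R_f + β × MRP = 3.5699% + 0.5494 × 8.9588% = 8.49%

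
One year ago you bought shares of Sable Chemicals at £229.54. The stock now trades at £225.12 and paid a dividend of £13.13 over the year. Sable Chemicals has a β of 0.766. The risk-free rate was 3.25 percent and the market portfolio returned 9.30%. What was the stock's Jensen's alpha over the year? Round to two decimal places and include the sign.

-4.09%

Realised HPR = (P1 + D1 − P0) / P0 = (225.12 + 13.13 − 229.54) / 229.54 = 8.71 / 229.54 = 3.7945%
MRP = 9.30% − 3.25% = 6.05%
CAPM required = R_f + β·MRP = 3.25% + 0.766 × 6.05% = 7.88430%
α = realised − required = 3.7945% − 7.88430% = -4.09%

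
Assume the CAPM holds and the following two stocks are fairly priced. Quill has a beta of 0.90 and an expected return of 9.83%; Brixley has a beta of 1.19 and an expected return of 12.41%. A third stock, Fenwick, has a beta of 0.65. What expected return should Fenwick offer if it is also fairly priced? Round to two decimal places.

MRP (SML slope) = (12.41% − 9.83%) / (1.19 − 0.90) = 2.58% / 0.29 = 8.8966%
R_f (intercept) = 9.83% − 0.90 × 8.8966% = 1.8231%
E(R_Fenwick) = R_f + β × MRP = 1.8231% + 0.65 × 8.8966% = 7.61%

7.61%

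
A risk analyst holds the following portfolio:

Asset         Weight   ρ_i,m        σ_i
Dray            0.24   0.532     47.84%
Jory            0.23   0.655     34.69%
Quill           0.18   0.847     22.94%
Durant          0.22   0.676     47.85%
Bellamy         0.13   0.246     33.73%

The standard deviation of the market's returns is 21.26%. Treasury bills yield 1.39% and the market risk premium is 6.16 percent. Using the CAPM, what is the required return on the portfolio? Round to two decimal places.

β_Dray = 0.532 × 47.84% / 21.26% = 1.1971
β_Jory = 0.655 × 34.69% / 21.26% = 1.0688
β_Quill = 0.847 × 22.94% / 21.26% = 0.9139
β_Durant = 0.676 × 47.85% / 21.26% = 1.5215
β_Bellamy = 0.246 × 33.73% / 21.26% = 0.3903
β_P = Σ w_i β_i = 0.24×1.1971 + 0.23×1.0688 + 0.18×0.9139 + 0.22×1.5215 + 0.13×0.3903 = 1.0831
E(R_P) = R_f + β_P × MRP = 1.39% + 1.0831 × 6.16% = 8.06%

8.06%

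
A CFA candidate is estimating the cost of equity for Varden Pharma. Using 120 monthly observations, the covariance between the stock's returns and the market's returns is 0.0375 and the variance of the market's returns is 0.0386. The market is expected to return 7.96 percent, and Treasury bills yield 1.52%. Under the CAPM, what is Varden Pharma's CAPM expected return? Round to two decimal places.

7.78%

β = Cov(R_i, R_m) / Var(R_m) = 0.0375 / 0.0386 = 0.9715
MRP = 7.96% − 1.52% = 6.44%
E(R) = R_f + β × MRP = 1.52% + 0.9715 × 6.44% = 7.78%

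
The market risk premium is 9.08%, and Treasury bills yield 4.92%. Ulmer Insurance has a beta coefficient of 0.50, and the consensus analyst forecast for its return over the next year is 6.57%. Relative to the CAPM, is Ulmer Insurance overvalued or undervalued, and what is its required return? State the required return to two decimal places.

Required return = R_f + β·MRP = 4.92% + 0.50 × 9.08% = 9.46%
Forecast 6.57% < required 9.46% → the stock plots below the SML → overvalued.

Overvalued; required return 9.46%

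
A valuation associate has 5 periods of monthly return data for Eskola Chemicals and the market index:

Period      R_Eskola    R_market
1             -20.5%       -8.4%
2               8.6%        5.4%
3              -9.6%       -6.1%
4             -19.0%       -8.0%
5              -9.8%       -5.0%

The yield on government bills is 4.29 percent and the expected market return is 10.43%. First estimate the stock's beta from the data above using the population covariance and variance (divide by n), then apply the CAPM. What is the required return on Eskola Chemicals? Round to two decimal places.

16.54%

Mean R_i = (-20.5 + 8.6 − 9.6 − 19.0 − 9.8) / 5 = -10.0600%
Mean R_m = (-8.4 + 5.4 − 6.1 − 8.0 − 5.0) / 5 = -4.4200%
Σ(R_i − R̄_i)(R_m − R̄_m) = 255.8740  ⇒  Cov = 255.8740 / 5 = 51.1748
Σ(R_m − R̄_m)² = 128.2480  ⇒  Var(R_m) = 128.2480 / 5 = 25.6496
β = Cov / Var(R_m) = 51.1748 / 25.6496 = 1.9952
MRP = 10.43% − 4.29% = 6.14%
E(R) = R_f + β × MRP = 4.29% + 1.9952 × 6.14% = 16.54%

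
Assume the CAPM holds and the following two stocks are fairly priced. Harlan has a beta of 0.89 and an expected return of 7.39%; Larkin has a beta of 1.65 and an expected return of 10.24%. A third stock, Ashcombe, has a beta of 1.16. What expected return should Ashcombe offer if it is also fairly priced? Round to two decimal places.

8.40%

MRP (SML slope) = (10.24% − 7.39%) / (1.65 − 0.89) = 2.85% / 0.76 = 3.7500%
R_f (intercept) = 7.39% − 0.89 × 3.7500% = 4.0525%
E(R_Ashcombe) = R_f + β × MRP = 4.0525% + 1.16 × 3.7500% = 8.40%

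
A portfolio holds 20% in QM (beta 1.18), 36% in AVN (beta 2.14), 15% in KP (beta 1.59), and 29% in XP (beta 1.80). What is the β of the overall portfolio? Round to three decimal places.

β_P = Σ w_i β_i = 0.20×1.18 + 0.36×2.14 + 0.15×1.59 + 0.29×1.80 = 1.7669

1.767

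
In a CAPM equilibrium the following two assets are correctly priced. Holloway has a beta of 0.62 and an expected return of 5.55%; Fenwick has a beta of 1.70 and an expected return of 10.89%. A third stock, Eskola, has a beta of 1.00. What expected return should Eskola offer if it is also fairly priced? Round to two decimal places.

7.43%

MRP (SML slope) = (10.89% − 5.55%) / (1.70 − 0.62) = 5.34% / 1.08 = 4.9444%
R_f (intercept) = 5.55% − 0.62 × 4.9444% = 2.4845%
E(R_Eskola) = R_f + β × MRP = 2.4845% + 1.00 × 4.9444% = 7.43%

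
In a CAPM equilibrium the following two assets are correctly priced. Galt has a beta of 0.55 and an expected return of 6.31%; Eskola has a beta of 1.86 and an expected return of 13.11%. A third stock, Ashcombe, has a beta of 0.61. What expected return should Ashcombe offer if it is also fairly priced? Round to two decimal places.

6.62%

MRP (SML slope) = (13.11% − 6.31%) / (1.86 − 0.55) = 6.80% / 1.31 = 5.1908%
R_f (intercept) = 6.31% − 0.55 × 5.1908% = 3.4551%
E(R_Ashcombe) = R_f + β × MRP = 3.4551% + 0.61 × 5.1908% = 6.62%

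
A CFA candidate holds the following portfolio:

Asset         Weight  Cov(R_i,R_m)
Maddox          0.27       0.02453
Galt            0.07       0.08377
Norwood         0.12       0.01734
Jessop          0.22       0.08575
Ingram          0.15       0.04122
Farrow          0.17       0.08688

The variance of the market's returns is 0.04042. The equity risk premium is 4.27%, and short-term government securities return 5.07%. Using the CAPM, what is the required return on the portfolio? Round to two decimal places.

10.82%

β_Maddox = 0.02453 / 0.04042 = 0.6069
β_Galt = 0.08377 / 0.04042 = 2.0725
β_Norwood = 0.01734 / 0.04042 = 0.4290
β_Jessop = 0.08575 / 0.04042 = 2.1215
β_Ingram = 0.04122 / 0.04042 = 1.0198
β_Farrow = 0.08688 / 0.04042 = 2.1494
β_P = Σ w_i β_i = 0.27×0.6069 + 0.07×2.0725 + 0.12×0.4290 + 0.22×2.1215 + 0.15×1.0198 + 0.17×2.1494 = 1.3455
E(R_P) = R_f + β_P × MRP = 5.07% + 1.3455 × 4.27% = 10.82%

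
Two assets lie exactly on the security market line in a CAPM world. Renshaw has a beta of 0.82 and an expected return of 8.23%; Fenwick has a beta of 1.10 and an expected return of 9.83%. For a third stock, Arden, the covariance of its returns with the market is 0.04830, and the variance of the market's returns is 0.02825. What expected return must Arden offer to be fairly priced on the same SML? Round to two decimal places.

13.31%

MRP = (9.83% − 8.23%) / (1.10 − 0.82) = 5.7143%
R_f = 8.23% − 0.82 × 5.7143% = 3.5443%
β_Arden = Cov / Var(R_m) = 0.04830 / 0.02825 = 1.7097
E(R_Arden) = R_f + β × MRP = 3.5443% + 1.7097 × 5.7143% = 13.31%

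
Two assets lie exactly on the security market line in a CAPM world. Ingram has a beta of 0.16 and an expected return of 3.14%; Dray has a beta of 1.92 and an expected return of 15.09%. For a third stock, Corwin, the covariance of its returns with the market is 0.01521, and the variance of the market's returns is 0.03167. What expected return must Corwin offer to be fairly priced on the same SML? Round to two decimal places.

MRP = (15.09% − 3.14%) / (1.92 − 0.16) = 6.7898%
R_f = 3.14% − 0.16 × 6.7898% = 2.0536%
β_Corwin = Cov / Var(R_m) = 0.01521 / 0.03167 = 0.4803
E(R_Corwin) = R_f + β × MRP = 2.0536% + 0.4803 × 6.7898% = 5.31%

5.31%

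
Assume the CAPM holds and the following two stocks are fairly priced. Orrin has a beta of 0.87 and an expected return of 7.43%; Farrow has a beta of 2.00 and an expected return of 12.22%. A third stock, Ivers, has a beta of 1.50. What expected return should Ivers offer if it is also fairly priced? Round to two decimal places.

MRP (SML slope) = (12.22% − 7.43%) / (2.00 − 0.87) = 4.79% / 1.13 = 4.2389%
R_f (intercept) = 7.43% − 0.87 × 4.2389% = 3.7422%
E(R_Ivers) = R_f + β × MRP = 3.7422% + 1.50 × 4.2389% = 10.10%

10.10%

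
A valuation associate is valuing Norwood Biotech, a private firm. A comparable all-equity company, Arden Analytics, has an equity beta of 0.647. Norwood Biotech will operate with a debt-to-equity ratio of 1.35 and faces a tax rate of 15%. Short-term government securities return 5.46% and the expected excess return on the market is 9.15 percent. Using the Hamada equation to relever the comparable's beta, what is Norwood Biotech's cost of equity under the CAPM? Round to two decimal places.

18.17%

β_L = β_U × [1 + (1 − t)(D/E)] = 0.647 × [1 + (1 − 0.15) × 1.35]
    = 0.647 × [1 + 0.85 × 1.35] = 0.647 × 2.1475 = 1.3894
E(R) = R_f + β_L × MRP = 5.46% + 1.3894 × 9.15% = 18.17%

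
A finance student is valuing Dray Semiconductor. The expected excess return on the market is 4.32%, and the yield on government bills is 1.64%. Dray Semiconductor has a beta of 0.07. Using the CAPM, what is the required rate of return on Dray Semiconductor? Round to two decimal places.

E(R) = R_f + β × MRP = 1.64% + 0.07 × 4.32% = 1.94%

1.94%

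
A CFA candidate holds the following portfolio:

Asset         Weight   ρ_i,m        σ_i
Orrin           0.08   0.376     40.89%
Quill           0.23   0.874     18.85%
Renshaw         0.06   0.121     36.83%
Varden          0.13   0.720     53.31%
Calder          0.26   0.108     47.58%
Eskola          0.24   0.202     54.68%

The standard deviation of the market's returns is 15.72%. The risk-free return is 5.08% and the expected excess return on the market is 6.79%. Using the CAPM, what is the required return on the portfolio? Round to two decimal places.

β_Orrin = 0.376 × 40.89% / 15.72% = 0.9780
β_Quill = 0.874 × 18.85% / 15.72% = 1.0480
β_Renshaw = 0.121 × 36.83% / 15.72% = 0.2835
β_Varden = 0.720 × 53.31% / 15.72% = 2.4417
β_Calder = 0.108 × 47.58% / 15.72% = 0.3269
β_Eskola = 0.202 × 54.68% / 15.72% = 0.7026
β_P = Σ w_i β_i = 0.08×0.9780 + 0.23×1.0480 + 0.06×0.2835 + 0.13×2.4417 + 0.26×0.3269 + 0.24×0.7026 = 0.9073
E(R_P) = R_f + β_P × MRP = 5.08% + 0.9073 × 6.79% = 11.24%

11.24%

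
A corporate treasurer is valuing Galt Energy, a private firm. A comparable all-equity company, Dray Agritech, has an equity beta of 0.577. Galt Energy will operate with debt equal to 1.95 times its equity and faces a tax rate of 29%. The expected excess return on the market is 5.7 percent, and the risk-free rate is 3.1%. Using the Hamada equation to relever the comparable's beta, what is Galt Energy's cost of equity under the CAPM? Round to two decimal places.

10.94%

β_L = β_U × [1 + (1 − t)(D/E)] = 0.577 × [1 + (1 − 0.29) × 1.95]
    = 0.577 × [1 + 0.71 × 1.95] = 0.577 × 2.3845 = 1.3759
E(R) = R_f + β_L × MRP = 3.1% + 1.3759 × 5.7% = 10.94%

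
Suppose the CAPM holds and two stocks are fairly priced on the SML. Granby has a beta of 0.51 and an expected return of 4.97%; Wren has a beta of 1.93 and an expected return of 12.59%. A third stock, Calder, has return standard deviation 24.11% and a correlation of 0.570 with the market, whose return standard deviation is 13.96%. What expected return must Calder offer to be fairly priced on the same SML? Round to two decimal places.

MRP = (12.59% − 4.97%) / (1.93 − 0.51) = 5.3662%
R_f = 4.97% − 0.51 × 5.3662% = 2.2332%
β_Calder = ρ·σ_i/σ_m = 0.570 × 24.11 / 13.96 = 0.9844
E(R_Calder) = R_f + β × MRP = 2.2332% + 0.9844 × 5.3662% = 7.52%

7.52%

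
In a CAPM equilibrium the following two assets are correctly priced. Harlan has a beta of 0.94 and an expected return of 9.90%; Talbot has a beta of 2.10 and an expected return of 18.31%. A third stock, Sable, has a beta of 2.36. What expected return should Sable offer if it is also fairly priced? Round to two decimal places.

MRP (SML slope) = (18.31% − 9.90%) / (2.10 − 0.94) = 8.41% / 1.16 = 7.2500%
R_f (intercept) = 9.90% − 0.94 × 7.2500% = 3.0850%
E(R_Sable) = R_f + β × MRP = 3.0850% + 2.36 × 7.2500% = 20.20%

20.20%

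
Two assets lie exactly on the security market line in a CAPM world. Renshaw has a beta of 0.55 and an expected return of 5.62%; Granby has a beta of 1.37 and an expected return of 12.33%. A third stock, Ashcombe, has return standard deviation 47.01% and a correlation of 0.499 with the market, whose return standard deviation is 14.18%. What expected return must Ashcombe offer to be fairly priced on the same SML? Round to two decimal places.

MRP = (12.33% − 5.62%) / (1.37 − 0.55) = 8.1829%
R_f = 5.62% − 0.55 × 8.1829% = 1.1194%
β_Ashcombe = ρ·σ_i/σ_m = 0.499 × 47.01 / 14.18 = 1.6543
E(R_Ashcombe) = R_f + β × MRP = 1.1194% + 1.6543 × 8.1829% = 14.66%

14.66%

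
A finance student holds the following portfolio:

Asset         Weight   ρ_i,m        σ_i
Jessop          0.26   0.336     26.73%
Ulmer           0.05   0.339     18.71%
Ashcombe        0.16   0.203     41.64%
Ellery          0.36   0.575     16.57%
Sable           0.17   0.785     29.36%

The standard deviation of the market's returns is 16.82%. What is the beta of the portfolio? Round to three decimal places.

β_Jessop = 0.336 × 26.73% / 16.82% = 0.5340
β_Ulmer = 0.339 × 18.71% / 16.82% = 0.3771
β_Ashcombe = 0.203 × 41.64% / 16.82% = 0.5026
β_Ellery = 0.575 × 16.57% / 16.82% = 0.5665
β_Sable = 0.785 × 29.36% / 16.82% = 1.3702
β_P = Σ w_i β_i = 0.26×0.5340 + 0.05×0.3771 + 0.16×0.5026 + 0.36×0.5665 + 0.17×1.3702 = 0.6750

0.675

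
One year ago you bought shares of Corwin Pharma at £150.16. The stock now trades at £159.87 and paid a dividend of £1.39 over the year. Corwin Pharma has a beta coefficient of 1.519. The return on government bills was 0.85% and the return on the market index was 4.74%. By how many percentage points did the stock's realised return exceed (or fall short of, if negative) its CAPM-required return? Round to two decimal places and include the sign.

+0.63%

Realised HPR = (P1 + D1 − P0) / P0 = (159.87 + 1.39 − 150.16) / 150.16 = 11.10 / 150.16 = 7.3921%
MRP = 4.74% − 0.85% = 3.89%
CAPM required = R_f + β·MRP = 0.85% + 1.519 × 3.89% = 6.75891%
α = realised − required = 7.3921% − 6.75891% = +0.63%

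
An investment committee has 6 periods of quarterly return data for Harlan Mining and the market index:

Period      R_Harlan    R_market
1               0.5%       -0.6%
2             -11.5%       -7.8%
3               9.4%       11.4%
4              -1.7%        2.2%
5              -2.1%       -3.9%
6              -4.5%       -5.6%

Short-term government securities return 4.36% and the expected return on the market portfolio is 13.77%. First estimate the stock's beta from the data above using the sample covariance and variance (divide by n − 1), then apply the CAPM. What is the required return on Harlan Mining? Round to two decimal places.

12.97%

Mean R_i = (0.5 − 11.5 + 9.4 − 1.7 − 2.1 − 4.5) / 6 = -1.6500%
Mean R_m = (-0.6 − 7.8 + 11.4 + 2.2 − 3.9 − 5.6) / 6 = -0.7167%
Σ(R_i − R̄_i)(R_m − R̄_m) = 219.1150  ⇒  Cov = 219.1150 / 5 = 43.8230
Σ(R_m − R̄_m)² = 239.4883  ⇒  Var(R_m) = 239.4883 / 5 = 47.8977
β = Cov / Var(R_m) = 43.8230 / 47.8977 = 0.9149
MRP = 13.77% − 4.36% = 9.41%
E(R) = R_f + β × MRP = 4.36% + 0.9149 × 9.41% = 12.97%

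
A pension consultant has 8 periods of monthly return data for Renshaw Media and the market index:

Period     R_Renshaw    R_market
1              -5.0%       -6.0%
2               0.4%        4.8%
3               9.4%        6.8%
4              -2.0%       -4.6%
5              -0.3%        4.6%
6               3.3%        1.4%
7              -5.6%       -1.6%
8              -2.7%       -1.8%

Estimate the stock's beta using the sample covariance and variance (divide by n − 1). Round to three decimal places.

0.802

Mean R_i = (-5.0 + 0.4 + 9.4 − 2.0 − 0.3 + 3.3 − 5.6 − 2.7) / 8 = -0.3125%
Mean R_m = (-6.0 + 4.8 + 6.8 − 4.6 + 4.6 + 1.4 − 1.6 − 1.8) / 8 = 0.4500%
Σ(R_i − R̄_i)(R_m − R̄_m) = 123.2250  ⇒  Cov = 123.2250 / 7 = 17.6036
Σ(R_m − R̄_m)² = 153.7400  ⇒  Var(R_m) = 153.7400 / 7 = 21.9629
β = Cov / Var(R_m) = 17.6036 / 21.9629 = 0.8015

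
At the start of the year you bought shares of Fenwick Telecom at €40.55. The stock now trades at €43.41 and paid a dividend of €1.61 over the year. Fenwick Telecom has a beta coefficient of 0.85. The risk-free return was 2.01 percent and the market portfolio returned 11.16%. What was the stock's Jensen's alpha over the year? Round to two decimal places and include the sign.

+1.24%

Realised HPR = (P1 + D1 − P0) / P0 = (43.41 + 1.61 − 40.55) / 40.55 = 4.47 / 40.55 = 11.0234%
MRP = 11.16% − 2.01% = 9.15%
CAPM required = R_f + β·MRP = 2.01% + 0.85 × 9.15% = 9.7875%
α = realised − required = 11.0234% − 9.7875% = +1.24%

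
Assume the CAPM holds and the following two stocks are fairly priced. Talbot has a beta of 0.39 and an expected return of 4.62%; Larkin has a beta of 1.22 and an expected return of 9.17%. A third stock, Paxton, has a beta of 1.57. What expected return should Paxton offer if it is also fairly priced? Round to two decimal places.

11.09%

MRP (SML slope) = (9.17% − 4.62%) / (1.22 − 0.39) = 4.55% / 0.83 = 5.4819%
R_f (intercept) = 4.62% − 0.39 × 5.4819% = 2.4821%
E(R_Paxton) = R_f + β × MRP = 2.4821% + 1.57 × 5.4819% = 11.09%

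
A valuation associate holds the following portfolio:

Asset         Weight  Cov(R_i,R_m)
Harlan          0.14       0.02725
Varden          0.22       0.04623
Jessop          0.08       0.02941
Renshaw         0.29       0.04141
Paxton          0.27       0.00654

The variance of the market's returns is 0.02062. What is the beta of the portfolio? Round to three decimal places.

1.460

β_Harlan = 0.02725 / 0.02062 = 1.3215
β_Varden = 0.04623 / 0.02062 = 2.2420
β_Jessop = 0.02941 / 0.02062 = 1.4263
β_Renshaw = 0.04141 / 0.02062 = 2.0082
β_Paxton = 0.00654 / 0.02062 = 0.3172
β_P = Σ w_i β_i = 0.14×1.3215 + 0.22×2.2420 + 0.08×1.4263 + 0.29×2.0082 + 0.27×0.3172 = 1.4604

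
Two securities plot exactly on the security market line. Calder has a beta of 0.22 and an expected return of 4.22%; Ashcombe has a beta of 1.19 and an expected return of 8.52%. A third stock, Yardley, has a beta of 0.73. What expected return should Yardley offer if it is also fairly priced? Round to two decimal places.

MRP (SML slope) = (8.52% − 4.22%) / (1.19 − 0.22) = 4.30% / 0.97 = 4.4330%
R_f (intercept) = 4.22% − 0.22 × 4.4330% = 3.2447%
E(R_Yardley) = R_f + β × MRP = 3.2447% + 0.73 × 4.4330% = 6.48%

6.48%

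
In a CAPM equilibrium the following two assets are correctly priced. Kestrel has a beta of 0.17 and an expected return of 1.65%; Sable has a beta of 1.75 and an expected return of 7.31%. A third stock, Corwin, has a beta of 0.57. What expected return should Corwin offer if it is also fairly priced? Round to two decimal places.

MRP (SML slope) = (7.31% − 1.65%) / (1.75 − 0.17) = 5.66% / 1.58 = 3.5823%
R_f (intercept) = 1.65% − 0.17 × 3.5823% = 1.0410%
E(R_Corwin) = R_f + β × MRP = 1.0410% + 0.57 × 3.5823% = 3.08%

3.08%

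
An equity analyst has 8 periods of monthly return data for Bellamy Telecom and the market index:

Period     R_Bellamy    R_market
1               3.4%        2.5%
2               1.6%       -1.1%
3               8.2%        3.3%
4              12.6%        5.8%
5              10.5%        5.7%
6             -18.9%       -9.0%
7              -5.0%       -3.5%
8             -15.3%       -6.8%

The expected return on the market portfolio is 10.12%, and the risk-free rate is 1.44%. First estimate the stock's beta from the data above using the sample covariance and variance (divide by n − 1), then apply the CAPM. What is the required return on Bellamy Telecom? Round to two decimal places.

Mean R_i = (3.4 + 1.6 + 8.2 + 12.6 + 10.5 − 18.9 − 5.0 − 15.3) / 8 = -0.3625%
Mean R_m = (2.5 − 1.1 + 3.3 + 5.8 + 5.7 − 9.0 − 3.5 − 6.8) / 8 = -0.3875%
Σ(R_i − R̄_i)(R_m − R̄_m) = 457.2463  ⇒  Cov = 457.2463 / 7 = 65.3209
Σ(R_m − R̄_m)² = 222.7688  ⇒  Var(R_m) = 222.7688 / 7 = 31.8241
β = Cov / Var(R_m) = 65.3209 / 31.8241 = 2.0526
MRP = 10.12% − 1.44% = 8.68%
E(R) = R_f + β × MRP = 1.44% + 2.0526 × 8.68% = 19.26%

19.26%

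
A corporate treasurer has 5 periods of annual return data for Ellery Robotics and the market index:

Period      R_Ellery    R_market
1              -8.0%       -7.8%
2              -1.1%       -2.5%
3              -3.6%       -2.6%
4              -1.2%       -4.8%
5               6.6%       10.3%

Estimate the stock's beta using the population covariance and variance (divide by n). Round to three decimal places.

0.716

Mean R_i = (-8.0 − 1.1 − 3.6 − 1.2 + 6.6) / 5 = -1.4600%
Mean R_m = (-7.8 − 2.5 − 2.6 − 4.8 + 10.3) / 5 = -1.4800%
Σ(R_i − R̄_i)(R_m − R̄_m) = 137.4460  ⇒  Cov = 137.4460 / 5 = 27.4892
Σ(R_m − R̄_m)² = 192.0280  ⇒  Var(R_m) = 192.0280 / 5 = 38.4056
β = Cov / Var(R_m) = 27.4892 / 38.4056 = 0.7158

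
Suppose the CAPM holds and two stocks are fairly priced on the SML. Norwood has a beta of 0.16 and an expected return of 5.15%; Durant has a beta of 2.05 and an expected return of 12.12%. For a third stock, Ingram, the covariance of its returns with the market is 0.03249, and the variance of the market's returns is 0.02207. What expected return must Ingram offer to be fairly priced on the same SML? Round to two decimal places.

MRP = (12.12% − 5.15%) / (2.05 − 0.16) = 3.6878%
R_f = 5.15% − 0.16 × 3.6878% = 4.5600%
β_Ingram = Cov / Var(R_m) = 0.03249 / 0.02207 = 1.4721
E(R_Ingram) = R_f + β × MRP = 4.5600% + 1.4721 × 3.6878% = 9.99%

9.99%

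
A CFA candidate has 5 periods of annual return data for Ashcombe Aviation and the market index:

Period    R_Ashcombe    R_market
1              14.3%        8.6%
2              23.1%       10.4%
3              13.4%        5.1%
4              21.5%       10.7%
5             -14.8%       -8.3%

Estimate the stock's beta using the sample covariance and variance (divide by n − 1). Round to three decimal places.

Mean R_i = (14.3 + 23.1 + 13.4 + 21.5 − 14.8) / 5 = 11.5000%
Mean R_m = (8.6 + 10.4 + 5.1 + 10.7 − 8.3) / 5 = 5.3000%
Σ(R_i − R̄_i)(R_m − R̄_m) = 479.7000  ⇒  Cov = 479.7000 / 4 = 119.9250
Σ(R_m − R̄_m)² = 251.0600  ⇒  Var(R_m) = 251.0600 / 4 = 62.7650
β = Cov / Var(R_m) = 119.9250 / 62.7650 = 1.9107

1.911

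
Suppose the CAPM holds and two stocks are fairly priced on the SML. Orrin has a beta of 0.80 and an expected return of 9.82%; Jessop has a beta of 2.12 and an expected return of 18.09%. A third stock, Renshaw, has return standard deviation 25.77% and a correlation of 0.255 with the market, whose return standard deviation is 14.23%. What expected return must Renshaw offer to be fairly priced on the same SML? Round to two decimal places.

MRP = (18.09% − 9.82%) / (2.12 − 0.80) = 6.2652%
R_f = 9.82% − 0.80 × 6.2652% = 4.8078%
β_Renshaw = ρ·σ_i/σ_m = 0.255 × 25.77 / 14.23 = 0.4618
E(R_Renshaw) = R_f + β × MRP = 4.8078% + 0.4618 × 6.2652% = 7.70%

7.70%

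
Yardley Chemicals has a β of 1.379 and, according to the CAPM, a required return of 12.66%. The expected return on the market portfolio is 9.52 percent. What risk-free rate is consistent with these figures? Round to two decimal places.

E(R) = R_f + β(E(R_m) − R_f) = R_f(1 − β) + β·E(R_m)
12.66% = R_f × (1 − 1.379) + 1.379 × 9.52%
12.66% = R_f × -0.379 + 13.12808%
R_f = (12.66% − 13.12808%) / -0.379 = 1.24%

1.24%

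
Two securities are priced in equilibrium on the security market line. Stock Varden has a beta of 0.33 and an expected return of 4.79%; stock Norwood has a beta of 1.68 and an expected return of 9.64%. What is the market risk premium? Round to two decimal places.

3.59%

Both satisfy E(R) = R_f + β·MRP, so the slope of the SML is
MRP = (9.64% − 4.79%) / (1.68 − 0.33) = 4.85% / 1.35 = 3.5926%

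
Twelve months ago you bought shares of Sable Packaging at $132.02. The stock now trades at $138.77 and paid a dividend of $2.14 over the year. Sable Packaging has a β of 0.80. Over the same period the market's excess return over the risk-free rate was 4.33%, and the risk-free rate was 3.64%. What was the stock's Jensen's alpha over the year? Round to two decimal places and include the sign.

Realised HPR = (P1 + D1 − P0) / P0 = (138.77 + 2.14 − 132.02) / 132.02 = 8.89 / 132.02 = 6.7338%
CAPM required = R_f + β·MRP = 3.64% + 0.80 × 4.33% = 7.1040%
α = realised − required = 6.7338% − 7.1040% = -0.37%

-0.37%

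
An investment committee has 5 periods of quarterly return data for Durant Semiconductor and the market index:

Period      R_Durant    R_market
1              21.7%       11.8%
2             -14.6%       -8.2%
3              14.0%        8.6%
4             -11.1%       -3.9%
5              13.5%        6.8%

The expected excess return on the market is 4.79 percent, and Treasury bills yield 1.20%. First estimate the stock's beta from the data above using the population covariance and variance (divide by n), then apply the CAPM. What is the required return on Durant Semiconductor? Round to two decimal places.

10.26%

Mean R_i = (21.7 − 14.6 + 14.0 − 11.1 + 13.5) / 5 = 4.7000%
Mean R_m = (11.8 − 8.2 + 8.6 − 3.9 + 6.8) / 5 = 3.0200%
Σ(R_i − R̄_i)(R_m − R̄_m) = 560.3000  ⇒  Cov = 560.3000 / 5 = 112.0600
Σ(R_m − R̄_m)² = 296.2880  ⇒  Var(R_m) = 296.2880 / 5 = 59.2576
β = Cov / Var(R_m) = 112.0600 / 59.2576 = 1.8911
E(R) = R_f + β × MRP = 1.20% + 1.8911 × 4.79% = 10.26%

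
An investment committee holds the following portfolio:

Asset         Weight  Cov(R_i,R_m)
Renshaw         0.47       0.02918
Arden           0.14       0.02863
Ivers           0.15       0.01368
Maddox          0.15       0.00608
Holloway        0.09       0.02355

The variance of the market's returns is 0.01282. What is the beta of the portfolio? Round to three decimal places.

β_Renshaw = 0.02918 / 0.01282 = 2.2761
β_Arden = 0.02863 / 0.01282 = 2.2332
β_Ivers = 0.01368 / 0.01282 = 1.0671
β_Maddox = 0.00608 / 0.01282 = 0.4743
β_Holloway = 0.02355 / 0.01282 = 1.8370
β_P = Σ w_i β_i = 0.47×2.2761 + 0.14×2.2332 + 0.15×1.0671 + 0.15×0.4743 + 0.09×1.8370 = 1.7790

1.779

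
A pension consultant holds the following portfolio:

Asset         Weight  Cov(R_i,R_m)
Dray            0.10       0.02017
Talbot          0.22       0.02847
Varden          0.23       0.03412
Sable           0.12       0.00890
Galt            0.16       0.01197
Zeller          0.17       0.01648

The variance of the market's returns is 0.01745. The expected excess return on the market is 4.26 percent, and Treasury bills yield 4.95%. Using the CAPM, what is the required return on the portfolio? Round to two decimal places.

β_Dray = 0.02017 / 0.01745 = 1.1559
β_Talbot = 0.02847 / 0.01745 = 1.6315
β_Varden = 0.03412 / 0.01745 = 1.9553
β_Sable = 0.00890 / 0.01745 = 0.5100
β_Galt = 0.01197 / 0.01745 = 0.6860
β_Zeller = 0.01648 / 0.01745 = 0.9444
β_P = Σ w_i β_i = 0.10×1.1559 + 0.22×1.6315 + 0.23×1.9553 + 0.12×0.5100 + 0.16×0.6860 + 0.17×0.9444 = 1.2557
E(R_P) = R_f + β_P × MRP = 4.95% + 1.2557 × 4.26% = 10.30%

10.30%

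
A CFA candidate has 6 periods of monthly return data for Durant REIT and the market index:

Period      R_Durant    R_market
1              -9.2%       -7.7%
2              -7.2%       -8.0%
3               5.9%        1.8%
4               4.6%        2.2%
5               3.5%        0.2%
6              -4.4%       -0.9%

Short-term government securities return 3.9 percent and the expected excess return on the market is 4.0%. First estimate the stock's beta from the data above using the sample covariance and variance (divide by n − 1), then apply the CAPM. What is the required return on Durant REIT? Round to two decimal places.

Mean R_i = (-9.2 − 7.2 + 5.9 + 4.6 + 3.5 − 4.4) / 6 = -1.1333%
Mean R_m = (-7.7 − 8.0 + 1.8 + 2.2 + 0.2 − 0.9) / 6 = -2.0667%
Σ(R_i − R̄_i)(R_m − R̄_m) = 139.7867  ⇒  Cov = 139.7867 / 5 = 27.9573
Σ(R_m − R̄_m)² = 106.5933  ⇒  Var(R_m) = 106.5933 / 5 = 21.3187
β = Cov / Var(R_m) = 27.9573 / 21.3187 = 1.3114
E(R) = R_f + β × MRP = 3.9% + 1.3114 × 4.0% = 9.15%

9.15%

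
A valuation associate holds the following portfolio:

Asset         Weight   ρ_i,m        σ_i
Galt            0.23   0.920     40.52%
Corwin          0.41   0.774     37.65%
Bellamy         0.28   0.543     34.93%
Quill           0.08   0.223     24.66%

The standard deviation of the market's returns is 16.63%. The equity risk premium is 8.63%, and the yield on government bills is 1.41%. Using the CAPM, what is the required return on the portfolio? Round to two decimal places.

15.04%

β_Galt = 0.920 × 40.52% / 16.63% = 2.2416
β_Corwin = 0.774 × 37.65% / 16.63% = 1.7523
β_Bellamy = 0.543 × 34.93% / 16.63% = 1.1405
β_Quill = 0.223 × 24.66% / 16.63% = 0.3307
β_P = Σ w_i β_i = 0.23×2.2416 + 0.41×1.7523 + 0.28×1.1405 + 0.08×0.3307 = 1.5798
E(R_P) = R_f + β_P × MRP = 1.41% + 1.5798 × 8.63% = 15.04%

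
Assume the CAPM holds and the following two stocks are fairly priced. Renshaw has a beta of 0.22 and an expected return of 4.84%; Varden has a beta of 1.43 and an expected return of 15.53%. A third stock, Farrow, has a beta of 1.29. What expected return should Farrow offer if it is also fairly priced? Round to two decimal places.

14.29%

MRP (SML slope) = (15.53% − 4.84%) / (1.43 − 0.22) = 10.69% / 1.21 = 8.8347%
R_f (intercept) = 4.84% − 0.22 × 8.8347% = 2.8964%
E(R_Farrow) = R_f + β × MRP = 2.8964% + 1.29 × 8.8347% = 14.29%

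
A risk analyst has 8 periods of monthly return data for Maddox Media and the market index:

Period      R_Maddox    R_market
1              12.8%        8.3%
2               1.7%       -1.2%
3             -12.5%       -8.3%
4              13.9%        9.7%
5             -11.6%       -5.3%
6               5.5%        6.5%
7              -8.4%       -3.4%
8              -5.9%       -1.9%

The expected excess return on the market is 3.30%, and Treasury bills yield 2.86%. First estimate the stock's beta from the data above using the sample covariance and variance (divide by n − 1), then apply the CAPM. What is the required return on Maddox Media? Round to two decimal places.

Mean R_i = (12.8 + 1.7 − 12.5 + 13.9 − 11.6 + 5.5 − 8.4 − 5.9) / 8 = -0.5625%
Mean R_m = (8.3 − 1.2 − 8.3 + 9.7 − 5.3 + 6.5 − 3.4 − 1.9) / 8 = 0.5500%
Σ(R_i − R̄_i)(R_m − R̄_m) = 482.2550  ⇒  Cov = 482.2550 / 7 = 68.8936
Σ(R_m − R̄_m)² = 316.4000  ⇒  Var(R_m) = 316.4000 / 7 = 45.2000
β = Cov / Var(R_m) = 68.8936 / 45.2000 = 1.5242
E(R) = R_f + β × MRP = 2.86% + 1.5242 × 3.30% = 7.89%

7.89%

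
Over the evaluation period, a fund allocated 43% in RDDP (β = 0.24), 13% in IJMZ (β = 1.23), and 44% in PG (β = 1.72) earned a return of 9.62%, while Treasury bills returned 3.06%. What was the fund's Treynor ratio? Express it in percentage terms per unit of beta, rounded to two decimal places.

β_P = 0.43×0.24 + 0.13×1.23 + 0.44×1.72 = 1.0199
Treynor = (R_P − R_f) / β_P = (9.62% − 3.06%) / 1.0199 = 6.56% / 1.0199 = 6.43%

6.43%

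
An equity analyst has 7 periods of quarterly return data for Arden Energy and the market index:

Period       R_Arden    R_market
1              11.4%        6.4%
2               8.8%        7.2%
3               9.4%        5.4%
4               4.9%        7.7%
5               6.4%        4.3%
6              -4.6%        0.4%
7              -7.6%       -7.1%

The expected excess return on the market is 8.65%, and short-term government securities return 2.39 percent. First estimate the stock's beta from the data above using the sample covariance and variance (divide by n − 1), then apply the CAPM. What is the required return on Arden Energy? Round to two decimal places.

Mean R_i = (11.4 + 8.8 + 9.4 + 4.9 + 6.4 − 4.6 − 7.6) / 7 = 4.1000%
Mean R_m = (6.4 + 7.2 + 5.4 + 7.7 + 4.3 + 0.4 − 7.1) / 7 = 3.4714%
Σ(R_i − R̄_i)(R_m − R̄_m) = 204.8200  ⇒  Cov = 204.8200 / 6 = 34.1367
Σ(R_m − R̄_m)² = 165.9543  ⇒  Var(R_m) = 165.9543 / 6 = 27.6591
β = Cov / Var(R_m) = 34.1367 / 27.6591 = 1.2342
E(R) = R_f + β × MRP = 2.39% + 1.2342 × 8.65% = 13.07%

13.07%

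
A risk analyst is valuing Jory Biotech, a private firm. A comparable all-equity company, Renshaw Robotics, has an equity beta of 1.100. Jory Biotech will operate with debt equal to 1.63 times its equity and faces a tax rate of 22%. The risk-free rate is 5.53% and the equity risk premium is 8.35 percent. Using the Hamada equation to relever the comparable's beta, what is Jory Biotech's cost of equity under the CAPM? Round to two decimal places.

β_L = β_U × [1 + (1 − t)(D/E)] = 1.100 × [1 + (1 − 0.22) × 1.63]
    = 1.100 × [1 + 0.78 × 1.63] = 1.100 × 2.2714 = 2.4985
E(R) = R_f + β_L × MRP = 5.53% + 2.4985 × 8.35% = 26.39%

26.39%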